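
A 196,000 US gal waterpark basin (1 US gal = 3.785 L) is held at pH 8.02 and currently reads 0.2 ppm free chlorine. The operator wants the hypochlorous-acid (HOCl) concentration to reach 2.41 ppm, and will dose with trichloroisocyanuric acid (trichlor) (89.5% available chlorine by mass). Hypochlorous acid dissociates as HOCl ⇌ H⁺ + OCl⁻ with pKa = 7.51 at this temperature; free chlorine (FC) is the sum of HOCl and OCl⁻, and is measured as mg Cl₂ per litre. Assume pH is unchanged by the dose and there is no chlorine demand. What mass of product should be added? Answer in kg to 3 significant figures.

8.30 kg

Volume: 196,000 US gal × 3.785 L/gal = 741,860 L.
[OCl⁻]/[HOCl] = 10^(pH − pKa) = 10^(8.02 − 7.51) = 3.236; fraction as HOCl = 1/(1 + 3.236) = 0.2361.
Free chlorine required for 2.41 ppm HOCl: 2.41 / 0.2361 = 10.21 ppm.
FC to add: 10.21 − 0.2 = 10.01 mg/L as Cl₂.
Cl₂ equivalent: 10.01 mg/L × 741,860 L = 7425 g.
Product at 89.5% available Cl: 7425 / 0.895 = 8296 g.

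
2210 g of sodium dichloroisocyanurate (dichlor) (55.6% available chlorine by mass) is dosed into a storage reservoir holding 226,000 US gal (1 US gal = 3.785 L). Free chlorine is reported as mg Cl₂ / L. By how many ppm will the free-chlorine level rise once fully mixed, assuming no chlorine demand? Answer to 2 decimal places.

1.44 ppm

Volume: 226,000 US gal × 3.785 L/gal = 855,410 L.
Available chlorine delivered: 2210 g × 0.556 = 1229 g as Cl₂.
Concentration rise: 1229 g / 855,410 L = 1.436 mg/L = 1.44 ppm.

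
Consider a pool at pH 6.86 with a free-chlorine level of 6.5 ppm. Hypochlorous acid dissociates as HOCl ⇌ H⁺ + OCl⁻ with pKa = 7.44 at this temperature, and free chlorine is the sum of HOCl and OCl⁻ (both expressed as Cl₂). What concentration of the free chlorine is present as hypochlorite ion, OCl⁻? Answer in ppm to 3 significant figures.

1.35 ppm

[OCl⁻]/[HOCl] = 10^(pH − pKa) = 10^(6.86 − 7.44) = 10^-0.58 = 0.263.
Fraction as HOCl = 1 / (1 + 0.263) = 0.7917.
OCl⁻ = (1 − 0.7917) × 6.5 ppm = 1.354 ppm.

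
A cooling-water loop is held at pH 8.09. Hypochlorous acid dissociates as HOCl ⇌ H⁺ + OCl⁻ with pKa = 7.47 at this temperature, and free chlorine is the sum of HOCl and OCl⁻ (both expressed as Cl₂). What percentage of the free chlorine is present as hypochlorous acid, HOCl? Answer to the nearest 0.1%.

19.3%

[OCl⁻]/[HOCl] = 10^(pH − pKa) = 10^(8.09 − 7.47) = 10^0.62 = 4.169.
Fraction as HOCl = 1 / (1 + 4.169) = 0.1935.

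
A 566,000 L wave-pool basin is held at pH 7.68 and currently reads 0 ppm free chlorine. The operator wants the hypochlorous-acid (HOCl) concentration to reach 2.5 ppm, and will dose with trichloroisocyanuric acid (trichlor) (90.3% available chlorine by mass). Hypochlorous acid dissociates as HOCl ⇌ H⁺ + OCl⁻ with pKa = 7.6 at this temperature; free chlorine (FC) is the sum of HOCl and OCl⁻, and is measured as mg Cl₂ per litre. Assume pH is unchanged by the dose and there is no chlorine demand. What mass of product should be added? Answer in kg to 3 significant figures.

[OCl⁻]/[HOCl] = 10^(pH − pKa) = 10^(7.68 − 7.6) = 1.202; fraction as HOCl = 1/(1 + 1.202) = 0.4541.
Free chlorine required for 2.5 ppm HOCl: 2.5 / 0.4541 = 5.506 ppm.
FC to add: 5.506 − 0 = 5.506 mg/L as Cl₂.
Cl₂ equivalent: 5.506 mg/L × 566,000 L = 3116 g.
Product at 90.3% available Cl: 3116 / 0.903 = 3451 g.

3.45 kg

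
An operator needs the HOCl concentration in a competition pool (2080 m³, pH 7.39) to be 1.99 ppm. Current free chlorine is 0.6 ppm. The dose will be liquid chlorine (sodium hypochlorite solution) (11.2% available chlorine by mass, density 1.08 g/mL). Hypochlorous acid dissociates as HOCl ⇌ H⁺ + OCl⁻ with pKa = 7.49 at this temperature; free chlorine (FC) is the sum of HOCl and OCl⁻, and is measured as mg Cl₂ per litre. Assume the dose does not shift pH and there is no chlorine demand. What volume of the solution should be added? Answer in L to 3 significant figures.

51.1 L

Volume: 2080 m³ = 2,080,000 L.
[OCl⁻]/[HOCl] = 10^(pH − pKa) = 10^(7.39 − 7.49) = 0.7943; fraction as HOCl = 1/(1 + 0.7943) = 0.5573.
Free chlorine required for 1.99 ppm HOCl: 1.99 / 0.5573 = 3.571 ppm.
FC to add: 3.571 − 0.6 = 2.971 mg/L as Cl₂.
Cl₂ equivalent: 2.971 mg/L × 2,080,000 L = 6179 g.
Product at 11.2% available Cl: 6179 / 0.112 = 55,170 g.
Volume: 55,170 g ÷ 1.08 g/mL = 51,080 mL.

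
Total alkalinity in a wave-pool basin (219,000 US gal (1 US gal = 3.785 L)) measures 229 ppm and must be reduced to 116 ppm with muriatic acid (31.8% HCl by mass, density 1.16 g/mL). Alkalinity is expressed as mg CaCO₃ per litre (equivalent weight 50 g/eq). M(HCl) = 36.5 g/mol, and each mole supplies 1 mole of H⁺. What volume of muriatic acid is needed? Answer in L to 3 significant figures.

185 L

Volume: 219,000 US gal × 3.785 L/gal = 828,915 L.
Alkalinity to neutralize: (229 − 116) = 113 mg/L as CaCO₃ × 828,915 L = 93,670 g as CaCO₃.
Equivalents of H⁺ required: 93,670 ÷ 50 g/eq = 1873 eq = 1873 mol HCl.
Mass of HCl: 1873 × 36.5 = 68,380 g.
Mass of 31.8% solution: 68,380 / 0.318 = 215,000 g.
Volume: 215,000 g ÷ 1.16 g/mL = 185,400 mL.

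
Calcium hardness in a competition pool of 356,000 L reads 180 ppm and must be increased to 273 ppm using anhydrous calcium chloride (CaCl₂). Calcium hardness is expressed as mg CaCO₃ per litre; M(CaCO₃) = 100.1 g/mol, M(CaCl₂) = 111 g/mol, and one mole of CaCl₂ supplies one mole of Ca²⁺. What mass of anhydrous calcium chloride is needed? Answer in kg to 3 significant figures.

Hardness to add: (273 − 180) = 93 mg/L as CaCO₃ × 356,000 L = 33,110 g as CaCO₃.
Moles of Ca²⁺ (1 mol Ca²⁺ ≡ 1 mol CaCO₃): 33,110 / 100.1 g/mol = 330.7 mol.
Mass of CaCl₂: 330.7 × 111 = 36,710 g.

36.7 kg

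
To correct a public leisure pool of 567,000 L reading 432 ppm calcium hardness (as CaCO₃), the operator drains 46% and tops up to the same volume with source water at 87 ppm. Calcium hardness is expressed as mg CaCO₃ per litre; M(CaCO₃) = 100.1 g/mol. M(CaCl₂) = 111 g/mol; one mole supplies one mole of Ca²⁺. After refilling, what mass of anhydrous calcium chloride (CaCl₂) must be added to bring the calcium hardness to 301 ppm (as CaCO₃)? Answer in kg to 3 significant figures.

After draining 46% and refilling: 432 × 0.54 + 87 × 0.46 = 273.3 ppm.
Deficit to target: 301 − 273.3 = 27.7 mg/L.
As CaCO₃: 27.7 mg/L × 567,000 L = 15,710 g; ÷ 100.1 = 156.9 mol Ca²⁺.
Mass: 156.9 × 111 = 17,420 g.

17.4 kg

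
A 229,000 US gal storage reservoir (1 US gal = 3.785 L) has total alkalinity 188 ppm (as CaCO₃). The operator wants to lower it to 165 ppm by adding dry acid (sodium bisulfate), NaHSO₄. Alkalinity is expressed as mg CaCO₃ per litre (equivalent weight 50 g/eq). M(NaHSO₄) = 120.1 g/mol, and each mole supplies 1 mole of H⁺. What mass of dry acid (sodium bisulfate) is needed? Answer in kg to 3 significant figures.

Volume: 229,000 US gal × 3.785 L/gal = 866,765 L.
Alkalinity to neutralize: (188 − 165) = 23 mg/L as CaCO₃ × 866,765 L = 19,940 g as CaCO₃.
Equivalents of H⁺ required: 19,940 ÷ 50 g/eq = 398.7 eq = 398.7 mol NaHSO₄.
Mass of NaHSO₄: 398.7 × 120.1 = 47,890 g.

47.9 kg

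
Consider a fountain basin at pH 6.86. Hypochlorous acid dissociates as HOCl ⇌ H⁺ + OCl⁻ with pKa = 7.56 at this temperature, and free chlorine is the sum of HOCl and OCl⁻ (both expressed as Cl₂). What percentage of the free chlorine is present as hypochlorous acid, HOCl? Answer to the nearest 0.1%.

[OCl⁻]/[HOCl] = 10^(pH − pKa) = 10^(6.86 − 7.56) = 10^-0.70 = 0.1995.
Fraction as HOCl = 1 / (1 + 0.1995) = 0.8337.

83.4%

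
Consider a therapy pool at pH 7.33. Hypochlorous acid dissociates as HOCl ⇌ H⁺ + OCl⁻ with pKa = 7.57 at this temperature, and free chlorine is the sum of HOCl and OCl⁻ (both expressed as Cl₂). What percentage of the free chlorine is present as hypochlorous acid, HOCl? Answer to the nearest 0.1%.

[OCl⁻]/[HOCl] = 10^(pH − pKa) = 10^(7.33 − 7.57) = 10^-0.24 = 0.5754.
Fraction as HOCl = 1 / (1 + 0.5754) = 0.6347.

63.5%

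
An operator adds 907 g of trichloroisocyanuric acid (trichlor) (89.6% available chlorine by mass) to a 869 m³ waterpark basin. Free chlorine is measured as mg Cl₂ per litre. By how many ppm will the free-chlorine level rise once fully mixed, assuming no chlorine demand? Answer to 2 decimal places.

0.94 ppm

Volume: 869 m³ = 869,000 L.
Available chlorine delivered: 907 g × 0.896 = 812.7 g as Cl₂.
Concentration rise: 812.7 g / 869,000 L = 0.9352 mg/L = 0.94 ppm.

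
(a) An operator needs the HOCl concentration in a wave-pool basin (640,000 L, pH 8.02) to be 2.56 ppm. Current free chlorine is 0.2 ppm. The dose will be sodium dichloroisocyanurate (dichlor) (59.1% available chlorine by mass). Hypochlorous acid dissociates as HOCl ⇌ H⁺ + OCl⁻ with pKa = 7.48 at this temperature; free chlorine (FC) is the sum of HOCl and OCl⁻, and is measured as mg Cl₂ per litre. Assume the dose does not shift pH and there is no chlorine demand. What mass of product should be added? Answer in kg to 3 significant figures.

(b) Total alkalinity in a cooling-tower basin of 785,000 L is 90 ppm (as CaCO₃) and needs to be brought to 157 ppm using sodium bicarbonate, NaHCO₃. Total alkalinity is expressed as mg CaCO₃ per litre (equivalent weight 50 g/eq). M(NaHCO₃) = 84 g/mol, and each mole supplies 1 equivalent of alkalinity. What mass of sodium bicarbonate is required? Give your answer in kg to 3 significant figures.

(a) 12.2 kg; (b) 88.4 kg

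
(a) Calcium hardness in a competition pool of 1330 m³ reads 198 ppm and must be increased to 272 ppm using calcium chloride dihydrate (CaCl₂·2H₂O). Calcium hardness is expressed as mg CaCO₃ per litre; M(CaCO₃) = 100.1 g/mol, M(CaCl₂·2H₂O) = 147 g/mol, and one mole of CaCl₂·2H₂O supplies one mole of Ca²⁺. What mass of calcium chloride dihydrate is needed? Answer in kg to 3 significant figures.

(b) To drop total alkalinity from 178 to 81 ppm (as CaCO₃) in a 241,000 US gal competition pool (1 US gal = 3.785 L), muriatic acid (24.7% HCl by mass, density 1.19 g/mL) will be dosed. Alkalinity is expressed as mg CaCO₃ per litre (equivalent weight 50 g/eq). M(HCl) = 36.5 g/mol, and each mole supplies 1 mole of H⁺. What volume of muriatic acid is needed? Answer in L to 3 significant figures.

(a) 145 kg; (b) 220 L

(a) Volume: 1330 m³ = 1,330,000 L.
(a) Hardness to add: (272 − 198) = 74 mg/L as CaCO₃ × 1,330,000 L = 98,420 g as CaCO₃.
(a) Moles of Ca²⁺ (1 mol Ca²⁺ ≡ 1 mol CaCO₃): 98,420 / 100.1 g/mol = 983.2 mol.
(a) Mass of CaCl₂·2H₂O: 983.2 × 147 = 144,500 g.

(b) Volume: 241,000 US gal × 3.785 L/gal = 912,185 L.
(b) Alkalinity to neutralize: (178 − 81) = 97 mg/L as CaCO₃ × 912,185 L = 88,480 g as CaCO₃.
(b) Equivalents of H⁺ required: 88,480 ÷ 50 g/eq = 1770 eq = 1770 mol HCl.
(b) Mass of HCl: 1770 × 36.5 = 64,590 g.
(b) Mass of 24.7% solution: 64,590 / 0.247 = 261,500 g.
(b) Volume: 261,500 g ÷ 1.19 g/mL = 219,800 mL.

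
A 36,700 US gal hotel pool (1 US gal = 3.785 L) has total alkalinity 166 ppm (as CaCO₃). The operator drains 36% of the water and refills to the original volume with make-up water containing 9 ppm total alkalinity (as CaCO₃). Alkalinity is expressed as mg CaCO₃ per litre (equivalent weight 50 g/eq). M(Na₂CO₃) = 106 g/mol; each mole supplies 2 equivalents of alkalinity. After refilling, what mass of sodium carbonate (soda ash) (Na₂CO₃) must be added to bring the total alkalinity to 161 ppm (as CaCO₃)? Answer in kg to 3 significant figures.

7.59 kg

Volume: 36,700 US gal × 3.785 L/gal = 138,910 L.
After draining 36% and refilling: 166 × 0.64 + 9 × 0.36 = 109.48 ppm.
Deficit to target: 161 − 109.48 = 51.52 mg/L.
As CaCO₃: 51.52 mg/L × 138,910 L = 7157 g; ÷ 50 g/eq ÷ 2 = 71.57 mol Na₂CO₃.
Mass: 71.57 × 106 = 7586 g.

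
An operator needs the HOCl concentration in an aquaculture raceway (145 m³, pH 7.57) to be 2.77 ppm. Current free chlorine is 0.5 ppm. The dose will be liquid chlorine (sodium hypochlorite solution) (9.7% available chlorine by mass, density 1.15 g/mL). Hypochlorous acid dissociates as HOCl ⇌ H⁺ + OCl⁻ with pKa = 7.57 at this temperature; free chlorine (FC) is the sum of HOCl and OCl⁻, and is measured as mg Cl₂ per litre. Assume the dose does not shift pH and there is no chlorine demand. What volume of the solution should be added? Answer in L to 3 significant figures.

Volume: 145 m³ = 145,000 L.
[OCl⁻]/[HOCl] = 10^(pH − pKa) = 10^(7.57 − 7.57) = 1; fraction as HOCl = 1/(1 + 1) = 0.5.
Free chlorine required for 2.77 ppm HOCl: 2.77 / 0.5 = 5.54 ppm.
FC to add: 5.54 − 0.5 = 5.04 mg/L as Cl₂.
Cl₂ equivalent: 5.04 mg/L × 145,000 L = 730.8 g.
Product at 9.7% available Cl: 730.8 / 0.097 = 7534 g.
Volume: 7534 g ÷ 1.15 g/mL = 6551 mL.

6.55 L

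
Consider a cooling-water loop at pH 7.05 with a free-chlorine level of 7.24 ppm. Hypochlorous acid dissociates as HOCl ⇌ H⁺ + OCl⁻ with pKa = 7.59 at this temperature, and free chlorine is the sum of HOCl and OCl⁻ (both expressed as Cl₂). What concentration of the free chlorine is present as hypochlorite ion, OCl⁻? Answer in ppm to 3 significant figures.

1.62 ppm

[OCl⁻]/[HOCl] = 10^(pH − pKa) = 10^(7.05 − 7.59) = 10^-0.54 = 0.2884.
Fraction as HOCl = 1 / (1 + 0.2884) = 0.7762.
OCl⁻ = (1 − 0.7762) × 7.24 ppm = 1.621 ppm.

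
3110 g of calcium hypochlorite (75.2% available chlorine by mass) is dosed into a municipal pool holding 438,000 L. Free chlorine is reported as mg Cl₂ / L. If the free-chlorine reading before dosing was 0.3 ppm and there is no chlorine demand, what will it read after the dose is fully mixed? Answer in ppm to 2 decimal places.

5.64 ppm

Available chlorine delivered: 3110 g × 0.752 = 2339 g as Cl₂.
Concentration rise: 2339 g / 438,000 L = 5.34 mg/L = 5.34 ppm.
Final FC: 0.3 + 5.34 = 5.64 ppm.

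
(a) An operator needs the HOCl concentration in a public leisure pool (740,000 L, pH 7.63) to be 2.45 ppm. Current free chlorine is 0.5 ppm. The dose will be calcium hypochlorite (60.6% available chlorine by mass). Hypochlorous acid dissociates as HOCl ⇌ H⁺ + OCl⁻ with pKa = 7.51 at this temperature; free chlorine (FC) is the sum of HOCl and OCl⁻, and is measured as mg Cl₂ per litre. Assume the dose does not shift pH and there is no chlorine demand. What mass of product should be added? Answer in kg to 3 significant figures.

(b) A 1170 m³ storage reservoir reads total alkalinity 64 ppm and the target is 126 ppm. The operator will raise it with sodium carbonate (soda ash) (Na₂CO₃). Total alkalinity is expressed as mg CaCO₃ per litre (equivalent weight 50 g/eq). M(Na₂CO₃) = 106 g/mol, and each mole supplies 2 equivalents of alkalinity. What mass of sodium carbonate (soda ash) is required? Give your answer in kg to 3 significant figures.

(a) 6.33 kg; (b) 76.9 kg

(a) [OCl⁻]/[HOCl] = 10^(pH − pKa) = 10^(7.63 − 7.51) = 1.318; fraction as HOCl = 1/(1 + 1.318) = 0.4314.
(a) Free chlorine required for 2.45 ppm HOCl: 2.45 / 0.4314 = 5.68 ppm.
(a) FC to add: 5.68 − 0.5 = 5.18 mg/L as Cl₂.
(a) Cl₂ equivalent: 5.18 mg/L × 740,000 L = 3833 g.
(a) Product at 60.6% available Cl: 3833 / 0.606 = 6325 g.

(b) Volume: 1170 m³ = 1,170,000 L.
(b) Alkalinity to add: (126 − 64) = 62 mg/L as CaCO₃ × 1,170,000 L = 72,540 g as CaCO₃.
(b) Equivalents: 72,540 g ÷ 50 g/eq = 1451 eq.
(b) Each mole of Na₂CO₃ supplies 2 eq, so 1451 / 2 = 725.4 mol.
(b) Mass: 725.4 mol × 106 g/mol = 76,890 g.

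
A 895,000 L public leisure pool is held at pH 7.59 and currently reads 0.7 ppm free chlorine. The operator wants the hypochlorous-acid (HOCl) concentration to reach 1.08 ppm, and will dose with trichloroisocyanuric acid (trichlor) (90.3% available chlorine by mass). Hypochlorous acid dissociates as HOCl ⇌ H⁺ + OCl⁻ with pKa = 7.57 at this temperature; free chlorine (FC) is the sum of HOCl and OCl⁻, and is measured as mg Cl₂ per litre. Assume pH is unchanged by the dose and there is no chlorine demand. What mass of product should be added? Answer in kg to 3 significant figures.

[OCl⁻]/[HOCl] = 10^(pH − pKa) = 10^(7.59 − 7.57) = 1.047; fraction as HOCl = 1/(1 + 1.047) = 0.4885.
Free chlorine required for 1.08 ppm HOCl: 1.08 / 0.4885 = 2.211 ppm.
FC to add: 2.211 − 0.7 = 1.511 mg/L as Cl₂.
Cl₂ equivalent: 1.511 mg/L × 895,000 L = 1352 g.
Product at 90.3% available Cl: 1352 / 0.903 = 1498 g.

1.50 kg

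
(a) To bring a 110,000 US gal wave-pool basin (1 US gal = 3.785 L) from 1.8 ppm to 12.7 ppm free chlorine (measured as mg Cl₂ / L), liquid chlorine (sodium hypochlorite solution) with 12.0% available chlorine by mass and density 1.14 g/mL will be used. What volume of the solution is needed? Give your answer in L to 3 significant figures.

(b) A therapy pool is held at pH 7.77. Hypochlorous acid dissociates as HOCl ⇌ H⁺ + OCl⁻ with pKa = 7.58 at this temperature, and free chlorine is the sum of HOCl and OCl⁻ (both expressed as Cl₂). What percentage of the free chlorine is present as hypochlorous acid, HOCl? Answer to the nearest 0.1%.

(a) 33.2 L; (b) 39.2%

(a) Volume: 110,000 US gal × 3.785 L/gal = 416,350 L.
(a) Chlorine deficit: 12.7 − 1.8 = 10.9 ppm = 10.9 mg/L as Cl₂.
(a) Cl₂ equivalent needed: 10.9 mg/L × 416,350 L = 4,538,000 mg = 4538 g.
(a) Product at 12.0% available chlorine: 4538 / 0.12 = 37,820 g.
(a) Volume at density 1.14 g/mL: 37,820 g ÷ 1.14 g/mL = 33,170 mL.

(b) [OCl⁻]/[HOCl] = 10^(pH − pKa) = 10^(7.77 − 7.58) = 10^0.19 = 1.549.
(b) Fraction as HOCl = 1 / (1 + 1.549) = 0.3923.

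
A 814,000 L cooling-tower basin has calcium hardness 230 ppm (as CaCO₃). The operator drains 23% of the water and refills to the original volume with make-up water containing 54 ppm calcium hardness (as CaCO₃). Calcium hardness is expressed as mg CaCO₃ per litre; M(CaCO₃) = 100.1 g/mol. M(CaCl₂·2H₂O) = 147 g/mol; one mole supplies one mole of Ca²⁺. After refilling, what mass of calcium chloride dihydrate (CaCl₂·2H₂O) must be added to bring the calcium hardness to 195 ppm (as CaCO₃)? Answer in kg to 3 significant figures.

6.55 kg

After draining 23% and refilling: 230 × 0.77 + 54 × 0.23 = 189.52 ppm.
Deficit to target: 195 − 189.52 = 5.48 mg/L.
As CaCO₃: 5.48 mg/L × 814,000 L = 4461 g; ÷ 100.1 = 44.56 mol Ca²⁺.
Mass: 44.56 × 147 = 6551 g.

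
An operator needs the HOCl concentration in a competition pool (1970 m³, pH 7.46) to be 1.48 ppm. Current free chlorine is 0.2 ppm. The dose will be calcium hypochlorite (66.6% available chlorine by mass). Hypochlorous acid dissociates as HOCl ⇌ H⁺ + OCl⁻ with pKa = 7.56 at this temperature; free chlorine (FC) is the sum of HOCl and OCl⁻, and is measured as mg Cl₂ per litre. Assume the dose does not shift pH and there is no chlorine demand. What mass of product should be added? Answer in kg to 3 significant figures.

7.26 kg

Volume: 1970 m³ = 1,970,000 L.
[OCl⁻]/[HOCl] = 10^(pH − pKa) = 10^(7.46 − 7.56) = 0.7943; fraction as HOCl = 1/(1 + 0.7943) = 0.5573.
Free chlorine required for 1.48 ppm HOCl: 1.48 / 0.5573 = 2.656 ppm.
FC to add: 2.656 − 0.2 = 2.456 mg/L as Cl₂.
Cl₂ equivalent: 2.456 mg/L × 1,970,000 L = 4838 g.
Product at 66.6% available Cl: 4838 / 0.666 = 7264 g.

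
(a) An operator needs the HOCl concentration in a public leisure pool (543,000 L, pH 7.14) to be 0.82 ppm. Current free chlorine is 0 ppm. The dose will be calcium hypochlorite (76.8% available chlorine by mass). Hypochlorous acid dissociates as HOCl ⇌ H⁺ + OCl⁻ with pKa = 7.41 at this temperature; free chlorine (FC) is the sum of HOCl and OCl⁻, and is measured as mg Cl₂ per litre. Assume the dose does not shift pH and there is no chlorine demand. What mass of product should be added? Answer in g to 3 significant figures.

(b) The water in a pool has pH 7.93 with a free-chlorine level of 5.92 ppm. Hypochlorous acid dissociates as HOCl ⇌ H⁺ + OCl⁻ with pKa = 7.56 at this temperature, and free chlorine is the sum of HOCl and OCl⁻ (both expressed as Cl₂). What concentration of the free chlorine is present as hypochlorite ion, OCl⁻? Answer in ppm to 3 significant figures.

(a) 891 g; (b) 4.15 ppm

(a) [OCl⁻]/[HOCl] = 10^(pH − pKa) = 10^(7.14 − 7.41) = 0.537; fraction as HOCl = 1/(1 + 0.537) = 0.6506.
(a) Free chlorine required for 0.82 ppm HOCl: 0.82 / 0.6506 = 1.26 ppm.
(a) FC to add: 1.26 − 0 = 1.26 mg/L as Cl₂.
(a) Cl₂ equivalent: 1.26 mg/L × 543,000 L = 684.4 g.
(a) Product at 76.8% available Cl: 684.4 / 0.768 = 891.1 g.

(b) [OCl⁻]/[HOCl] = 10^(pH − pKa) = 10^(7.93 − 7.56) = 10^0.37 = 2.344.
(b) Fraction as HOCl = 1 / (1 + 2.344) = 0.299.
(b) OCl⁻ = (1 − 0.299) × 5.92 ppm = 4.15 ppm.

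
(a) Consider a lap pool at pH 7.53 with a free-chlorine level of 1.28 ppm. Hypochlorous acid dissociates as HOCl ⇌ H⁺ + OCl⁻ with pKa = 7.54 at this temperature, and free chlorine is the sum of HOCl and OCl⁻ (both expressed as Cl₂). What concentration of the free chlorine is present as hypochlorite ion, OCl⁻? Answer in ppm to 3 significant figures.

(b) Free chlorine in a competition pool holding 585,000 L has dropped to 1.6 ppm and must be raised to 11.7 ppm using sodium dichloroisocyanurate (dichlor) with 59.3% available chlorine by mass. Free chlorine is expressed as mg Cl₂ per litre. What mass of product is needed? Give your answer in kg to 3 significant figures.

(a) 0.633 ppm; (b) 9.96 kg

(a) [OCl⁻]/[HOCl] = 10^(pH − pKa) = 10^(7.53 − 7.54) = 10^-0.01 = 0.9772.
(a) Fraction as HOCl = 1 / (1 + 0.9772) = 0.5058.
(a) OCl⁻ = (1 − 0.5058) × 1.28 ppm = 0.6326 ppm.

(b) Chlorine deficit: 11.7 − 1.6 = 10.1 ppm = 10.1 mg/L as Cl₂.
(b) Cl₂ equivalent needed: 10.1 mg/L × 585,000 L = 5,908,000 mg = 5908 g.
(b) Product at 59.3% available chlorine: 5908 / 0.593 = 9964 g.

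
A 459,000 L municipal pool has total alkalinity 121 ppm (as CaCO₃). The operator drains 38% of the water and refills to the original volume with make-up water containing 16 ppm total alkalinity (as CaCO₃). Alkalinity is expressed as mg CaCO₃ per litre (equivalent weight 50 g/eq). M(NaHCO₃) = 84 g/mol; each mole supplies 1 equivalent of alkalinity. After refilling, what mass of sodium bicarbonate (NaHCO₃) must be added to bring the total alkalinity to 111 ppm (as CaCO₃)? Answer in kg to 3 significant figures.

After draining 38% and refilling: 121 × 0.62 + 16 × 0.38 = 81.1 ppm.
Deficit to target: 111 − 81.1 = 29.9 mg/L.
As CaCO₃: 29.9 mg/L × 459,000 L = 13,720 g; ÷ 50 g/eq ÷ 1 = 274.5 mol NaHCO₃.
Mass: 274.5 × 84 = 23,060 g.

23.1 kg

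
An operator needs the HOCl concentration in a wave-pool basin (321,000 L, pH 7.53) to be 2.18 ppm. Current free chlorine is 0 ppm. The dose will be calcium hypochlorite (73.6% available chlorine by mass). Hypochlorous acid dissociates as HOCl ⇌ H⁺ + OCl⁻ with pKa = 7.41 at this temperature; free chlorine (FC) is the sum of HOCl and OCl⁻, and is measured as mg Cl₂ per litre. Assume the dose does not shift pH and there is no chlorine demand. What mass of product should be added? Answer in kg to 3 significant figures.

2.20 kg

[OCl⁻]/[HOCl] = 10^(pH − pKa) = 10^(7.53 − 7.41) = 1.318; fraction as HOCl = 1/(1 + 1.318) = 0.4314.
Free chlorine required for 2.18 ppm HOCl: 2.18 / 0.4314 = 5.054 ppm.
FC to add: 5.054 − 0 = 5.054 mg/L as Cl₂.
Cl₂ equivalent: 5.054 mg/L × 321,000 L = 1622 g.
Product at 73.6% available Cl: 1622 / 0.736 = 2204 g.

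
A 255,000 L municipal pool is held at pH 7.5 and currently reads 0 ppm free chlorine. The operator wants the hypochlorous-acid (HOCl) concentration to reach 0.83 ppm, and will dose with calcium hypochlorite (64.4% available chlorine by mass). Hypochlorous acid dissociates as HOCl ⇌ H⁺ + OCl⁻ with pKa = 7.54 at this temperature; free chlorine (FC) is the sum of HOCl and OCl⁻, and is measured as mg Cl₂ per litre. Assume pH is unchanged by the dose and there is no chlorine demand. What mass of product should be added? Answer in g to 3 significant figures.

628 g

[OCl⁻]/[HOCl] = 10^(pH − pKa) = 10^(7.5 − 7.54) = 0.912; fraction as HOCl = 1/(1 + 0.912) = 0.523.
Free chlorine required for 0.83 ppm HOCl: 0.83 / 0.523 = 1.587 ppm.
FC to add: 1.587 − 0 = 1.587 mg/L as Cl₂.
Cl₂ equivalent: 1.587 mg/L × 255,000 L = 404.7 g.
Product at 64.4% available Cl: 404.7 / 0.644 = 628.4 g.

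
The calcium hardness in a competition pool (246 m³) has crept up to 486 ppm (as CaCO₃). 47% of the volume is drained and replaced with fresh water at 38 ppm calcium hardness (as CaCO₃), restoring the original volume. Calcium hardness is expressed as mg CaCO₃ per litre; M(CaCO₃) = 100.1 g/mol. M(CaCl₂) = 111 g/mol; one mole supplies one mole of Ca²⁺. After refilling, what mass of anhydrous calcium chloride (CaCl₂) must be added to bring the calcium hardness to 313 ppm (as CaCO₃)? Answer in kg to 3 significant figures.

Volume: 246 m³ = 246,000 L.
After draining 47% and refilling: 486 × 0.53 + 38 × 0.47 = 275.44 ppm.
Deficit to target: 313 − 275.44 = 37.56 mg/L.
As CaCO₃: 37.56 mg/L × 246,000 L = 9240 g; ÷ 100.1 = 92.31 mol Ca²⁺.
Mass: 92.31 × 111 = 10,250 g.

10.2 kg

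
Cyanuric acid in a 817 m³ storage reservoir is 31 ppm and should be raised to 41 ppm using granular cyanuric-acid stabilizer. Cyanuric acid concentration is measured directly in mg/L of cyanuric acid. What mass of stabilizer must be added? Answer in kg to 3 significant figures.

8.17 kg

Volume: 817 m³ = 817,000 L.
CYA to add: (41 − 31) = 10 mg/L × 817,000 L = 8170 g cyanuric acid.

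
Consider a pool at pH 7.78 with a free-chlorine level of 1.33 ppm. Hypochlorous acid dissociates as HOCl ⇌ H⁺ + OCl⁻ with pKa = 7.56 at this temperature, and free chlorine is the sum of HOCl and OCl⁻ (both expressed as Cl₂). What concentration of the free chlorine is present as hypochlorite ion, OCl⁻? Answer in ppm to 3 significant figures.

[OCl⁻]/[HOCl] = 10^(pH − pKa) = 10^(7.78 − 7.56) = 10^0.22 = 1.66.
Fraction as HOCl = 1 / (1 + 1.66) = 0.376.
OCl⁻ = (1 − 0.376) × 1.33 ppm = 0.8299 ppm.

0.830 ppm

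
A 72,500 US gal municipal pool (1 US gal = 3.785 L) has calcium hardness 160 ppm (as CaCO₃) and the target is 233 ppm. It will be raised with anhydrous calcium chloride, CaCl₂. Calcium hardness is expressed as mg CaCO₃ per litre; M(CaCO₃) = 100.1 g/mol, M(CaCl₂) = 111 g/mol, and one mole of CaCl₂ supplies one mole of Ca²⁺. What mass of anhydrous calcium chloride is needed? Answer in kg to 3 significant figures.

22.2 kg

Volume: 72,500 US gal × 3.785 L/gal = 274,412 L.
Hardness to add: (233 − 160) = 73 mg/L as CaCO₃ × 274,412 L = 20,030 g as CaCO₃.
Moles of Ca²⁺ (1 mol Ca²⁺ ≡ 1 mol CaCO₃): 20,030 / 100.1 g/mol = 200.1 mol.
Mass of CaCl₂: 200.1 × 111 = 22,210 g.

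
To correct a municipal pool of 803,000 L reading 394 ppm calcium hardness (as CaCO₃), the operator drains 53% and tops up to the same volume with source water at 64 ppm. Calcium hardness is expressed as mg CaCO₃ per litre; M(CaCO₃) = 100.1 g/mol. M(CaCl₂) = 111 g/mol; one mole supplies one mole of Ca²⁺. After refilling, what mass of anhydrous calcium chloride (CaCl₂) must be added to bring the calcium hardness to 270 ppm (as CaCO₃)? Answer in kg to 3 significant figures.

45.3 kg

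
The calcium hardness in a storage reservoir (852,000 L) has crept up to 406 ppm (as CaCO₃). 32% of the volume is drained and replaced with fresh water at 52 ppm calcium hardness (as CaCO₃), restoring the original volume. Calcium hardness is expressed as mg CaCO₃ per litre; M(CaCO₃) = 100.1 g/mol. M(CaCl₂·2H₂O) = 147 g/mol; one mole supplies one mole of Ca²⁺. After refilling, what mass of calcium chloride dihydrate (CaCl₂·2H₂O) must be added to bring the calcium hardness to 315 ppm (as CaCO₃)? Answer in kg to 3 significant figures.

After draining 32% and refilling: 406 × 0.68 + 52 × 0.32 = 292.72 ppm.
Deficit to target: 315 − 292.72 = 22.28 mg/L.
As CaCO₃: 22.28 mg/L × 852,000 L = 18,980 g; ÷ 100.1 = 189.6 mol Ca²⁺.
Mass: 189.6 × 147 = 27,880 g.

27.9 kg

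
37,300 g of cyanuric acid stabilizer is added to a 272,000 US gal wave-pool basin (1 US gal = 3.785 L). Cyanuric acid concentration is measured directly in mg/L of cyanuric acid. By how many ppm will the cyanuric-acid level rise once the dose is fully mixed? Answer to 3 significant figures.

36.2 ppm

Volume: 272,000 US gal × 3.785 L/gal = 1,029,520 L.
Rise: 37,300 g / 1,029,520 L × 1000 = 36.23 mg/L.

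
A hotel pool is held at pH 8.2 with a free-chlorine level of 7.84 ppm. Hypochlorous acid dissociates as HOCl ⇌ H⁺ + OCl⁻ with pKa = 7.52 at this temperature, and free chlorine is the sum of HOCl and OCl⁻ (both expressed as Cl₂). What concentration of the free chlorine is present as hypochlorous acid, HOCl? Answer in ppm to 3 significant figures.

1.35 ppm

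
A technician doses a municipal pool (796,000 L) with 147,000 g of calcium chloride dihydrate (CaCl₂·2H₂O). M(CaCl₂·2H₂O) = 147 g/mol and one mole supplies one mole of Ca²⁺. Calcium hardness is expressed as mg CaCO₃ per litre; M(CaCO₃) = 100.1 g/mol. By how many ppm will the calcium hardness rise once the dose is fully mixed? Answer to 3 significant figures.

Moles of Ca²⁺: 147,000 g ÷ 147 g/mol = 1000 mol.
As CaCO₃: 1000 mol × 100.1 g/mol = 100,100 g.
Rise: 100,100 g / 796,000 L × 1000 = 125.8 mg/L.

126 ppm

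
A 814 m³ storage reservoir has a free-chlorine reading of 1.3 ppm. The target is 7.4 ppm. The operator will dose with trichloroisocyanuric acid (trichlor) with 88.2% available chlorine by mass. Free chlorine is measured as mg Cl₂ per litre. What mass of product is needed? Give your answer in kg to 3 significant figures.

5.63 kg

Volume: 814 m³ = 814,000 L.
Chlorine deficit: 7.4 − 1.3 = 6.1 ppm = 6.1 mg/L as Cl₂.
Cl₂ equivalent needed: 6.1 mg/L × 814,000 L = 4,965,000 mg = 4965 g.
Product at 88.2% available chlorine: 4965 / 0.882 = 5630 g.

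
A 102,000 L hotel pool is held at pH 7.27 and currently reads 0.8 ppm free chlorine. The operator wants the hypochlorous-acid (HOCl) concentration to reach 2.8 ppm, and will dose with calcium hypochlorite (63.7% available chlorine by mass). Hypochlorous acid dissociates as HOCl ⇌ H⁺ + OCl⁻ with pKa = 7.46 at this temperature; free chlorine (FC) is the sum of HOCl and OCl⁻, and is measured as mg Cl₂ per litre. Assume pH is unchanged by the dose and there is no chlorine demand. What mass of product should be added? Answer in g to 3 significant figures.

610 g

[OCl⁻]/[HOCl] = 10^(pH − pKa) = 10^(7.27 − 7.46) = 0.6457; fraction as HOCl = 1/(1 + 0.6457) = 0.6077.
Free chlorine required for 2.8 ppm HOCl: 2.8 / 0.6077 = 4.608 ppm.
FC to add: 4.608 − 0.8 = 3.808 mg/L as Cl₂.
Cl₂ equivalent: 3.808 mg/L × 102,000 L = 388.4 g.
Product at 63.7% available Cl: 388.4 / 0.637 = 609.7 g.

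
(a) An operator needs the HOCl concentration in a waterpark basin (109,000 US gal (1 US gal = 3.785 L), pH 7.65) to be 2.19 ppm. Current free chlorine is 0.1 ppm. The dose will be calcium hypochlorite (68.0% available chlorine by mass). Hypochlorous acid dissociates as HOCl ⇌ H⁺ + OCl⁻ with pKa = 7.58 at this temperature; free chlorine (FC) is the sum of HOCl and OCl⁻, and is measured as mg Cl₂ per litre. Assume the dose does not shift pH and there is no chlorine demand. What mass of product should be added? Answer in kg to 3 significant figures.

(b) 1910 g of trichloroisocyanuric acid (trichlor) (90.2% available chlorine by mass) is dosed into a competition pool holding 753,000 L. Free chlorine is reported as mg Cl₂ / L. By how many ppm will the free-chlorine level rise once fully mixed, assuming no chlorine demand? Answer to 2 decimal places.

(a) 2.83 kg; (b) 2.29 ppm

(a) Volume: 109,000 US gal × 3.785 L/gal = 412,565 L.
(a) [OCl⁻]/[HOCl] = 10^(pH − pKa) = 10^(7.65 − 7.58) = 1.175; fraction as HOCl = 1/(1 + 1.175) = 0.4598.
(a) Free chlorine required for 2.19 ppm HOCl: 2.19 / 0.4598 = 4.763 ppm.
(a) FC to add: 4.763 − 0.1 = 4.663 mg/L as Cl₂.
(a) Cl₂ equivalent: 4.663 mg/L × 412,565 L = 1924 g.
(a) Product at 68.0% available Cl: 1924 / 0.68 = 2829 g.

(b) Available chlorine delivered: 1910 g × 0.902 = 1723 g as Cl₂.
(b) Concentration rise: 1723 g / 753,000 L = 2.288 mg/L = 2.29 ppm.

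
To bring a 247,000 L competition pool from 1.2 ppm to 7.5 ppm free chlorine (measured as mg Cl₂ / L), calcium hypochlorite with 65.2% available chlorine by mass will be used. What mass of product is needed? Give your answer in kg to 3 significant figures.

2.39 kg

Chlorine deficit: 7.5 − 1.2 = 6.3 ppm = 6.3 mg/L as Cl₂.
Cl₂ equivalent needed: 6.3 mg/L × 247,000 L = 1,556,000 mg = 1556 g.
Product at 65.2% available chlorine: 1556 / 0.652 = 2387 g.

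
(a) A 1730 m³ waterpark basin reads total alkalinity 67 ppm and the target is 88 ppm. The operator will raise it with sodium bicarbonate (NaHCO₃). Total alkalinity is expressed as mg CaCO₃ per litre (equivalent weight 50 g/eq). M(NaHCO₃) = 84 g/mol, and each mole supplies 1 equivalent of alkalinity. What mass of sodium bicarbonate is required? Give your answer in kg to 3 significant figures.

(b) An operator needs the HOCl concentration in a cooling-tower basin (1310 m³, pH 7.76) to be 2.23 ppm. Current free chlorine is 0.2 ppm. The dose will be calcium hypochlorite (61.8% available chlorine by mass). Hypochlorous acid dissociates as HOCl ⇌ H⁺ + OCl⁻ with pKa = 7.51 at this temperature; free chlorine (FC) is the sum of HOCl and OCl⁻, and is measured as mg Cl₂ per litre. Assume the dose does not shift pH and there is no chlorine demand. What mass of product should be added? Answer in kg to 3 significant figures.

(a) Volume: 1730 m³ = 1,730,000 L.
(a) Alkalinity to add: (88 − 67) = 21 mg/L as CaCO₃ × 1,730,000 L = 36,330 g as CaCO₃.
(a) Equivalents: 36,330 g ÷ 50 g/eq = 726.6 eq.
(a) NaHCO₃ supplies 1 eq per mole → 726.6 mol.
(a) Mass: 726.6 mol × 84 g/mol = 61,030 g.

(b) Volume: 1310 m³ = 1,310,000 L.
(b) [OCl⁻]/[HOCl] = 10^(pH − pKa) = 10^(7.76 − 7.51) = 1.778; fraction as HOCl = 1/(1 + 1.778) = 0.3599.
(b) Free chlorine required for 2.23 ppm HOCl: 2.23 / 0.3599 = 6.196 ppm.
(b) FC to add: 6.196 − 0.2 = 5.996 mg/L as Cl₂.
(b) Cl₂ equivalent: 5.996 mg/L × 1,310,000 L = 7854 g.
(b) Product at 61.8% available Cl: 7854 / 0.618 = 12,710 g.

(a) 61.0 kg; (b) 12.7 kg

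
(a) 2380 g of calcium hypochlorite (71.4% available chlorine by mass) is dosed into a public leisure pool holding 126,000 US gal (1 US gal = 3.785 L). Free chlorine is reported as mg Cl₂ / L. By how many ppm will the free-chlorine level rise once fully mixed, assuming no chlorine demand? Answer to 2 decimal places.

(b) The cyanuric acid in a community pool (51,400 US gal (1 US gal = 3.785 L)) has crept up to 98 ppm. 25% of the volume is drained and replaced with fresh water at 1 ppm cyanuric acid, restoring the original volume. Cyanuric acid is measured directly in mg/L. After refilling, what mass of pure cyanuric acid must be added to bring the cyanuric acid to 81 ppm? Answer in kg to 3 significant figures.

(a) Volume: 126,000 US gal × 3.785 L/gal = 476,910 L.
(a) Available chlorine delivered: 2380 g × 0.714 = 1699 g as Cl₂.
(a) Concentration rise: 1699 g / 476,910 L = 3.563 mg/L = 3.56 ppm.

(b) Volume: 51,400 US gal × 3.785 L/gal = 194,549 L.
(b) After draining 25% and refilling: 98 × 0.75 + 1 × 0.25 = 73.75 ppm.
(b) Deficit to target: 81 − 73.75 = 7.25 mg/L.
(b) Mass: 7.25 mg/L × 194,549 L = 1410 g cyanuric acid.

(a) 3.56 ppm; (b) 1.41 kg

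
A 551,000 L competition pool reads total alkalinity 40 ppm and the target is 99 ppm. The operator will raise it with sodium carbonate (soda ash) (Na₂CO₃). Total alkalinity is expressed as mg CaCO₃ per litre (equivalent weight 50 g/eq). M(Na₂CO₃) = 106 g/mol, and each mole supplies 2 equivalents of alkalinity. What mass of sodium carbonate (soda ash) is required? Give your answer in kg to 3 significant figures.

34.5 kg

Alkalinity to add: (99 − 40) = 59 mg/L as CaCO₃ × 551,000 L = 32,510 g as CaCO₃.
Equivalents: 32,510 g ÷ 50 g/eq = 650.2 eq.
Each mole of Na₂CO₃ supplies 2 eq, so 650.2 / 2 = 325.1 mol.
Mass: 325.1 mol × 106 g/mol = 34,460 g.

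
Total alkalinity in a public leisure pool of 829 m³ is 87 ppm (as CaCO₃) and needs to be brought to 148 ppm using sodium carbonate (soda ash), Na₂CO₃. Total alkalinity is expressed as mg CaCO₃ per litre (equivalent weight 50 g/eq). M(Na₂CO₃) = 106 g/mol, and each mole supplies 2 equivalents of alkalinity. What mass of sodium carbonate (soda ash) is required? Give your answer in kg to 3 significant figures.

Volume: 829 m³ = 829,000 L.
Alkalinity to add: (148 − 87) = 61 mg/L as CaCO₃ × 829,000 L = 50,570 g as CaCO₃.
Equivalents: 50,570 g ÷ 50 g/eq = 1011 eq.
Each mole of Na₂CO₃ supplies 2 eq, so 1011 / 2 = 505.7 mol.
Mass: 505.7 mol × 106 g/mol = 53,600 g.

53.6 kg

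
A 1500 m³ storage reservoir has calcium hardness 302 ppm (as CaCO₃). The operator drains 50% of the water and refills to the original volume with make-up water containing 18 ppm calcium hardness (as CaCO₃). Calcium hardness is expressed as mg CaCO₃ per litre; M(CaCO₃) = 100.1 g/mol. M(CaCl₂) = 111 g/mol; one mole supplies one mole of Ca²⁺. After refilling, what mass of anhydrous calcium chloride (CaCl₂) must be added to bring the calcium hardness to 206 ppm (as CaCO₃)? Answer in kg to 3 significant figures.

76.5 kg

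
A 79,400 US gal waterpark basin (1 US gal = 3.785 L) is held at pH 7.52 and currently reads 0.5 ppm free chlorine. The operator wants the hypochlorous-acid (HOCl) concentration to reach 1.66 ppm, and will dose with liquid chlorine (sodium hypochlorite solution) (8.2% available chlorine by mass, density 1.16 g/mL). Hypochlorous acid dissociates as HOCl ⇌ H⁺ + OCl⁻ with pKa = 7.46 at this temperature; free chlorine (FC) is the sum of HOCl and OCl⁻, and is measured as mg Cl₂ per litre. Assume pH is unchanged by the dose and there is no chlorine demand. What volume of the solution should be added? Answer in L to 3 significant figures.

Volume: 79,400 US gal × 3.785 L/gal = 300,529 L.
[OCl⁻]/[HOCl] = 10^(pH − pKa) = 10^(7.52 − 7.46) = 1.148; fraction as HOCl = 1/(1 + 1.148) = 0.4655.
Free chlorine required for 1.66 ppm HOCl: 1.66 / 0.4655 = 3.566 ppm.
FC to add: 3.566 − 0.5 = 3.066 mg/L as Cl₂.
Cl₂ equivalent: 3.066 mg/L × 300,529 L = 921.4 g.
Product at 8.2% available Cl: 921.4 / 0.082 = 11,240 g.
Volume: 11,240 g ÷ 1.16 g/mL = 9687 mL.

9.69 L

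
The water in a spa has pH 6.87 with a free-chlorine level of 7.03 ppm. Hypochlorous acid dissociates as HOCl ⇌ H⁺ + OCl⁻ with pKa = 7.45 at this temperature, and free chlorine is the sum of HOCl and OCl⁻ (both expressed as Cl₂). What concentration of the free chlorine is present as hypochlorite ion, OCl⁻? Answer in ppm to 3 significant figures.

[OCl⁻]/[HOCl] = 10^(pH − pKa) = 10^(6.87 − 7.45) = 10^-0.58 = 0.263.
Fraction as HOCl = 1 / (1 + 0.263) = 0.7917.
OCl⁻ = (1 − 0.7917) × 7.03 ppm = 1.464 ppm.

1.46 ppm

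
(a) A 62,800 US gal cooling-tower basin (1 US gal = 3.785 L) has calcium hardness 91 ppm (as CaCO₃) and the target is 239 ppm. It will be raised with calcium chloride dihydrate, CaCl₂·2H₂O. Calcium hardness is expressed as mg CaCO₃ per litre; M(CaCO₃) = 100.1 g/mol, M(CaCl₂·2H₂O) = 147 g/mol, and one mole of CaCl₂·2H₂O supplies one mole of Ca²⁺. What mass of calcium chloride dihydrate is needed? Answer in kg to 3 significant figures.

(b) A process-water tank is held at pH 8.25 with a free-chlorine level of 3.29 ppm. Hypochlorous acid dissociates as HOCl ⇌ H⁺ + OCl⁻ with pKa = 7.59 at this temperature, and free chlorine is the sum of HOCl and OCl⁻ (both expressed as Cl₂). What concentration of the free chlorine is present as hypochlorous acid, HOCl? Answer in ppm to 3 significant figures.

(a) Volume: 62,800 US gal × 3.785 L/gal = 237,698 L.
(a) Hardness to add: (239 − 91) = 148 mg/L as CaCO₃ × 237,698 L = 35,180 g as CaCO₃.
(a) Moles of Ca²⁺ (1 mol Ca²⁺ ≡ 1 mol CaCO₃): 35,180 / 100.1 g/mol = 351.4 mol.
(a) Mass of CaCl₂·2H₂O: 351.4 × 147 = 51,660 g.

(b) [OCl⁻]/[HOCl] = 10^(pH − pKa) = 10^(8.25 − 7.59) = 10^0.66 = 4.571.
(b) Fraction as HOCl = 1 / (1 + 4.571) = 0.1795.
(b) HOCl = 0.1795 × 3.29 ppm = 0.5906 ppm.

(a) 51.7 kg; (b) 0.591 ppm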